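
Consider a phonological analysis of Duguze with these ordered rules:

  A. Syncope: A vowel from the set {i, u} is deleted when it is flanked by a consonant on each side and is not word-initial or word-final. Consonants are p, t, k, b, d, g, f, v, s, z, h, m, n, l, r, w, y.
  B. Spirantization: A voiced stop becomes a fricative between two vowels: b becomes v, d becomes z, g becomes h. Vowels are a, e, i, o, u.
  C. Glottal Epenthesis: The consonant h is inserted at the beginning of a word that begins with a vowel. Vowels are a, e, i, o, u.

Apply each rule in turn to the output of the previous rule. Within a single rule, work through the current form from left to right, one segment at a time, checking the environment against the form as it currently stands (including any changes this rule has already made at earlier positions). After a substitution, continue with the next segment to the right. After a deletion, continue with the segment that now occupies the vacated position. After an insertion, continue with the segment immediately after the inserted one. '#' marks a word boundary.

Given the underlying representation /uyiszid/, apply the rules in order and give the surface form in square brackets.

[huyszd]

A Syncope: [uyiszid] → [uyszd]
B Spirantization: no change — [uyszd]
C Glottal Epenthesis: [uyszd] → [huyszd]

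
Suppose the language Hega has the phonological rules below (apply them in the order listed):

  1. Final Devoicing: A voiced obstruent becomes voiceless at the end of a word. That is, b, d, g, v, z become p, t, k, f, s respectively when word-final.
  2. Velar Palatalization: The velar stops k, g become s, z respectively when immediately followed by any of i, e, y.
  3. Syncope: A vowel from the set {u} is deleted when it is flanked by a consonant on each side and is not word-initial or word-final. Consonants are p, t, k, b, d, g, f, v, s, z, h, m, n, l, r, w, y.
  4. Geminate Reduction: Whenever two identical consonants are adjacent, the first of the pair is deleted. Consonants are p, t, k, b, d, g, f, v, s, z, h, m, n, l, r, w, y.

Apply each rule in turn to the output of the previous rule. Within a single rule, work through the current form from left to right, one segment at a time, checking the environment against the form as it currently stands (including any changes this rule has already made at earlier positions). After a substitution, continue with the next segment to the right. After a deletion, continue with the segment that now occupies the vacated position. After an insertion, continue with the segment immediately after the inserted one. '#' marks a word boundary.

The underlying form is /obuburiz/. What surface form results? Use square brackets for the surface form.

1 Final Devoicing: [obuburiz] → [obuburis]
2 Velar Palatalization: no change — [obuburis]
3 Syncope: [obuburis] → [obbris]
4 Geminate Reduction: [obbris] → [obris]

[obris]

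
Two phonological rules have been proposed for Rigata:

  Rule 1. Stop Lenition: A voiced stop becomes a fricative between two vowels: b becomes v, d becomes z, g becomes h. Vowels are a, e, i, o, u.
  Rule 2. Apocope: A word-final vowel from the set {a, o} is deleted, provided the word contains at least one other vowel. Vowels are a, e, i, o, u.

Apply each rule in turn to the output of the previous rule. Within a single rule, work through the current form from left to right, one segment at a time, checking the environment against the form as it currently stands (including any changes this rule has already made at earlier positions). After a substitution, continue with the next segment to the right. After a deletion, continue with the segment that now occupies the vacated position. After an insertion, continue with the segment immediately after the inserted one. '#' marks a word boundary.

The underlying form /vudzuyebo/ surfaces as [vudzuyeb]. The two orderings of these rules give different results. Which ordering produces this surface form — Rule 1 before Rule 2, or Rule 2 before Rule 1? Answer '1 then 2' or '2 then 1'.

2 then 1

Order 1 then 2:
  1 Stop Lenition: [vudzuyebo] → [vudzuyevo]
  2 Apocope: [vudzuyevo] → [vudzuyev]
  result: [vudzuyev]
Order 2 then 1:
  2 Apocope: [vudzuyebo] → [vudzuyeb]
  1 Stop Lenition: no change — [vudzuyeb]
  result: [vudzuyeb]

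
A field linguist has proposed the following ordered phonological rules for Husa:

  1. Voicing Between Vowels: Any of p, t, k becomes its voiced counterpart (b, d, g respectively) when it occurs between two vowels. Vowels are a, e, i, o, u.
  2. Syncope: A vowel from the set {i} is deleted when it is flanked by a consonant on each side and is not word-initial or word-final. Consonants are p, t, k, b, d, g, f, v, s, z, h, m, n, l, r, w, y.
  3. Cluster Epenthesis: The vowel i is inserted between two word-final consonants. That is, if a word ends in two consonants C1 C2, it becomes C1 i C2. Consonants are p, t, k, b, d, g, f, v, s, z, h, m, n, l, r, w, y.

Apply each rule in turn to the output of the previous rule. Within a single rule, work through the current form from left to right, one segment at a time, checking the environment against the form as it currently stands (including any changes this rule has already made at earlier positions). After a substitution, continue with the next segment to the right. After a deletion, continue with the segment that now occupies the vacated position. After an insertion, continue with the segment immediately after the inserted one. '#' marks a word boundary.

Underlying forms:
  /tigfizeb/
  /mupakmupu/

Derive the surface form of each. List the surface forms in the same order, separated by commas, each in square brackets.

/tigfizeb/:
  1 Voicing Between Vowels: no change — [tigfizeb]
  2 Syncope: [tigfizeb] → [tgfzeb]
  3 Cluster Epenthesis: no change — [tgfzeb]
/mupakmupu/:
  1 Voicing Between Vowels: [mupakmupu] → [mubakmubu]
  2 Syncope: no change — [mubakmubu]
  3 Cluster Epenthesis: no change — [mubakmubu]

[tgfzeb], [mubakmubu]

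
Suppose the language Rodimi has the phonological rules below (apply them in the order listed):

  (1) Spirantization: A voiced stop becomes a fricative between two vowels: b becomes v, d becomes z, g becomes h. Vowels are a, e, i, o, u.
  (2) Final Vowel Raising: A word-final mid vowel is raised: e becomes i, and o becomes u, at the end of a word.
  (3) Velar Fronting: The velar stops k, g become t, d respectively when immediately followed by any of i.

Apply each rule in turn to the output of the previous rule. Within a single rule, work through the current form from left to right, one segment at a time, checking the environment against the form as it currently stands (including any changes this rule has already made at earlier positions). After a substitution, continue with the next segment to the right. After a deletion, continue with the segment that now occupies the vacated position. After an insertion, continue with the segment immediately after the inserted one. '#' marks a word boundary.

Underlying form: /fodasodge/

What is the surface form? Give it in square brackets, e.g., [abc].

[fozasoddi]

(1) Spirantization: [fodasodge] → [fozasodge]
(2) Final Vowel Raising: [fozasodge] → [fozasodgi]
(3) Velar Fronting: [fozasodgi] → [fozasoddi]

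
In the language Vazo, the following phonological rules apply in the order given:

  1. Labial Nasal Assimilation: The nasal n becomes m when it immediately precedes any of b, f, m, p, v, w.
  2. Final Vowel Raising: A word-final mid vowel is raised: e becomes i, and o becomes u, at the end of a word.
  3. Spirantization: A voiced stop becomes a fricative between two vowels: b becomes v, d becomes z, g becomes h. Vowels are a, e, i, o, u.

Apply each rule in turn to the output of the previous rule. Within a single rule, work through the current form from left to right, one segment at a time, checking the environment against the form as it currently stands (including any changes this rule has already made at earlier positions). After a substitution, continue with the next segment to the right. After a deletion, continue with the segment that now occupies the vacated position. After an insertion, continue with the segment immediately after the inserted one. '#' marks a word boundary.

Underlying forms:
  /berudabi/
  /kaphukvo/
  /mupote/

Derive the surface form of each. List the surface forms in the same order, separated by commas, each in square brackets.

[beruzavi], [kaphukvu], [mupoti]

/berudabi/:
  1 Labial Nasal Assimilation: no change — [berudabi]
  2 Final Vowel Raising: no change — [berudabi]
  3 Spirantization: [berudabi] → [beruzavi]
/kaphukvo/:
  1 Labial Nasal Assimilation: no change — [kaphukvo]
  2 Final Vowel Raising: [kaphukvo] → [kaphukvu]
  3 Spirantization: no change — [kaphukvu]
/mupote/:
  1 Labial Nasal Assimilation: no change — [mupote]
  2 Final Vowel Raising: [mupote] → [mupoti]
  3 Spirantization: no change — [mupoti]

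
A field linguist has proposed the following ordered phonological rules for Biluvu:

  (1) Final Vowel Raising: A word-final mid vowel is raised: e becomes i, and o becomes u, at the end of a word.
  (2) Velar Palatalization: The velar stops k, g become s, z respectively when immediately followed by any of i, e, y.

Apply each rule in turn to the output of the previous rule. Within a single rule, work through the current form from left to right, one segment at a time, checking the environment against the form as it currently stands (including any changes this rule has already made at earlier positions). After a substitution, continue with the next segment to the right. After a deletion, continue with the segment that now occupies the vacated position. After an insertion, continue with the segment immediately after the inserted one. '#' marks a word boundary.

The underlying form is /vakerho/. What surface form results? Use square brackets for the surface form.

[vaserhu]

(1) Final Vowel Raising: [vakerho] → [vakerhu]
(2) Velar Palatalization: [vakerhu] → [vaserhu]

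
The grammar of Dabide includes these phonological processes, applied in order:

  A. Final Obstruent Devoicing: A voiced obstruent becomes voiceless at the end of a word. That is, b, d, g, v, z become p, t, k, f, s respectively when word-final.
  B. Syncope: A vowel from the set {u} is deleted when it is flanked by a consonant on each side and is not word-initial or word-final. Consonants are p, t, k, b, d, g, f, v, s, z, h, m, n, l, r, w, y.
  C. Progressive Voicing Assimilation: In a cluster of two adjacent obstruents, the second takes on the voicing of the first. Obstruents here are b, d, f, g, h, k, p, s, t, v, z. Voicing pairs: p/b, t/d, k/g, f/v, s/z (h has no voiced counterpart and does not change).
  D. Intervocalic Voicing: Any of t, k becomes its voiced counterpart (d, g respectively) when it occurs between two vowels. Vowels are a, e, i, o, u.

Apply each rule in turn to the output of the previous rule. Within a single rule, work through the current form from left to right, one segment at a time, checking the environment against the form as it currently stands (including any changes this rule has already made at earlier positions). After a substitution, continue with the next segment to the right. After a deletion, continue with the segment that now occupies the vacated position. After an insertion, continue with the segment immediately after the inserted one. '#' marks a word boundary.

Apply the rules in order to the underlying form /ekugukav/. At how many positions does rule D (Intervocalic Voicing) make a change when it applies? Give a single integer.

0

A Final Obstruent Devoicing: [ekugukav] → [ekugukaf]
B Syncope: [ekugukaf] → [ekgkaf]
C Progressive Voicing Assimilation: [ekgkaf] → [ekkkaf]
D Intervocalic Voicing: no change — [ekkkaf]
Rule D changed 0 position(s).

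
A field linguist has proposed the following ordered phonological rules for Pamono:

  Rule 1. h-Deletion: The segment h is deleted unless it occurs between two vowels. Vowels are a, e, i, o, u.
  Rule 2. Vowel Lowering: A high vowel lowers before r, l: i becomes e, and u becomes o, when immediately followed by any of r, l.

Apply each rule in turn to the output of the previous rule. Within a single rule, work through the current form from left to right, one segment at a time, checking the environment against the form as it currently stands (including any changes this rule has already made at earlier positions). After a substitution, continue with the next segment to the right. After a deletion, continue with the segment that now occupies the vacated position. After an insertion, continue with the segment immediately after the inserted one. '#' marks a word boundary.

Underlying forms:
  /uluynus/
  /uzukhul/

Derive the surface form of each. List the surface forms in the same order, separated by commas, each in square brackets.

/uluynus/:
  Rule 1 h-Deletion: no change — [uluynus]
  Rule 2 Vowel Lowering: [uluynus] → [oluynus]
/uzukhul/:
  Rule 1 h-Deletion: [uzukhul] → [uzukul]
  Rule 2 Vowel Lowering: [uzukul] → [uzukol]

[oluynus], [uzukol]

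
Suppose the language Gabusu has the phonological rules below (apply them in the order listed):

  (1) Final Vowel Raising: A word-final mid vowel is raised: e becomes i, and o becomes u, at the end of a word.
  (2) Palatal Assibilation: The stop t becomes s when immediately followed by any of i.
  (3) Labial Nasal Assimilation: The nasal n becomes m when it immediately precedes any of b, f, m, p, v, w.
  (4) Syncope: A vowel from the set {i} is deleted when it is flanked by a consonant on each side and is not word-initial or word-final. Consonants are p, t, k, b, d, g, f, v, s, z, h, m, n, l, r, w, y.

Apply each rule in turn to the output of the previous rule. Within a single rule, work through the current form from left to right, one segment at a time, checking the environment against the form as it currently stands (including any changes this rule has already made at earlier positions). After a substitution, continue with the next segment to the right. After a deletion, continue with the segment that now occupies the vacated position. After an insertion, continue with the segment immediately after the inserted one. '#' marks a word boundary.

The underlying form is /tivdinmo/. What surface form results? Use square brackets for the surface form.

[svdmmu]

(1) Final Vowel Raising: [tivdinmo] → [tivdinmu]
(2) Palatal Assibilation: [tivdinmu] → [sivdinmu]
(3) Labial Nasal Assimilation: [sivdinmu] → [sivdimmu]
(4) Syncope: [sivdimmu] → [svdmmu]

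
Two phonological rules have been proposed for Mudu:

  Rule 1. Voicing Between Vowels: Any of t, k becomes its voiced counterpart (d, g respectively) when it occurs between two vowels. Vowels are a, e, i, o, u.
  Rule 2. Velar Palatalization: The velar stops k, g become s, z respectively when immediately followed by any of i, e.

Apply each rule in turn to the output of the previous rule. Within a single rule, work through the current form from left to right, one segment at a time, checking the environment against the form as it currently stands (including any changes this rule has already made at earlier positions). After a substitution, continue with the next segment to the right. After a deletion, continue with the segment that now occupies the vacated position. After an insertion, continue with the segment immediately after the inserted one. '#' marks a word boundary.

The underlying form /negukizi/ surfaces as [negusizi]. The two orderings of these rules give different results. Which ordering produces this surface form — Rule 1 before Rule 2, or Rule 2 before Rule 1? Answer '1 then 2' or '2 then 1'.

Order 1 then 2:
  1 Voicing Between Vowels: [negukizi] → [negugizi]
  2 Velar Palatalization: [negugizi] → [neguzizi]
  result: [neguzizi]
Order 2 then 1:
  2 Velar Palatalization: [negukizi] → [negusizi]
  1 Voicing Between Vowels: no change — [negusizi]
  result: [negusizi]

2 then 1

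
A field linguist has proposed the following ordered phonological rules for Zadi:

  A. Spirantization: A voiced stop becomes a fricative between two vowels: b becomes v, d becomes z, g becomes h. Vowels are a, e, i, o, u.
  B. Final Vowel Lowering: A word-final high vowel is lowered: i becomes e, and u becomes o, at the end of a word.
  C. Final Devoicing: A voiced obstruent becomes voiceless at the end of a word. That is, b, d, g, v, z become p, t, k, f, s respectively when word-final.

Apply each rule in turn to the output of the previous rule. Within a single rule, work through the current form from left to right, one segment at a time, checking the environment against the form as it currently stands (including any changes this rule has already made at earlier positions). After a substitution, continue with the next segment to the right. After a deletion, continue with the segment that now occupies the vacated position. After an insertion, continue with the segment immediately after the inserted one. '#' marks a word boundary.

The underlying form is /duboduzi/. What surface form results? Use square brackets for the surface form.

A Spirantization: [duboduzi] → [duvozuzi]
B Final Vowel Lowering: [duvozuzi] → [duvozuze]
C Final Devoicing: no change — [duvozuze]

[duvozuze]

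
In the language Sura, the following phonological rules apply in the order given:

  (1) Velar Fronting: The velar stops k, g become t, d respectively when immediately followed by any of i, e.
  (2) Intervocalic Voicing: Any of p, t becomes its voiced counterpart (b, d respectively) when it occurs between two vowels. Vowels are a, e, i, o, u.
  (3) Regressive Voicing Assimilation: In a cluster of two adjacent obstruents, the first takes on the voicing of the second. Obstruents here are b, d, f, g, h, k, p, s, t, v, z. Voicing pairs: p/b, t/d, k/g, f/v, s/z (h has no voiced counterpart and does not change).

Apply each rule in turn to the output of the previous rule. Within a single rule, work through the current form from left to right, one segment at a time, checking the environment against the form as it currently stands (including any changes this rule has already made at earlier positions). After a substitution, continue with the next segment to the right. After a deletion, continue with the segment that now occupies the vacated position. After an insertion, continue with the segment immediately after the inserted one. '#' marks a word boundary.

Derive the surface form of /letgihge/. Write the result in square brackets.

(1) Velar Fronting: [letgihge] → [letdihde]
(2) Intervocalic Voicing: no change — [letdihde]
(3) Regressive Voicing Assimilation: [letdihde] → [leddihde]

[leddihde]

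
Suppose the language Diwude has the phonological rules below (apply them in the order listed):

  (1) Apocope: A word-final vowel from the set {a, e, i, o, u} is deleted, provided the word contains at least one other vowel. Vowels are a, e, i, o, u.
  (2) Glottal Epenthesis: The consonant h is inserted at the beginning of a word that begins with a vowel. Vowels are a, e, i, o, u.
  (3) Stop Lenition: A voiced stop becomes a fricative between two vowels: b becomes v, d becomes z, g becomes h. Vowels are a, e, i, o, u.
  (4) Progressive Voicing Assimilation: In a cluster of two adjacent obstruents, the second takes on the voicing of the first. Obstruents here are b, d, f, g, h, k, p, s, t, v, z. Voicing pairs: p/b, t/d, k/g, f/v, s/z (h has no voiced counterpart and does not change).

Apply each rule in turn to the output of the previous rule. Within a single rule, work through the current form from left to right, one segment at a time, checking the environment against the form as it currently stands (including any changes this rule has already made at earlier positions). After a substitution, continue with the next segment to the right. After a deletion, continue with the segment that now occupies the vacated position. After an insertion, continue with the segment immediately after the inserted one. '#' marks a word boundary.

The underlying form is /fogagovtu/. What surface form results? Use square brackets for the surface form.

[fohahovd]

(1) Apocope: [fogagovtu] → [fogagovt]
(2) Glottal Epenthesis: no change — [fogagovt]
(3) Stop Lenition: [fogagovt] → [fohahovt]
(4) Progressive Voicing Assimilation: [fohahovt] → [fohahovd]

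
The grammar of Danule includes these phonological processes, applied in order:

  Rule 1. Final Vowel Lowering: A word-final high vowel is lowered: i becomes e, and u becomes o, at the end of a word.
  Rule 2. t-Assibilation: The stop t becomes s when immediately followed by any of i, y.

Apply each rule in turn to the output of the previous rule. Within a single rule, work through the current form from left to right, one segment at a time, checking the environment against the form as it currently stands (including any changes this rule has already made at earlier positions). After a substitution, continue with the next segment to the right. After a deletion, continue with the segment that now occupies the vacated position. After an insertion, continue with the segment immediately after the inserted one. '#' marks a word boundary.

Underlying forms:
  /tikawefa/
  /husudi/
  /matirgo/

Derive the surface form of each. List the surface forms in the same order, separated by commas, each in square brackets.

[sikawefa], [husude], [masirgo]

/tikawefa/:
  Rule 1 Final Vowel Lowering: no change — [tikawefa]
  Rule 2 t-Assibilation: [tikawefa] → [sikawefa]
/husudi/:
  Rule 1 Final Vowel Lowering: [husudi] → [husude]
  Rule 2 t-Assibilation: no change — [husude]
/matirgo/:
  Rule 1 Final Vowel Lowering: no change — [matirgo]
  Rule 2 t-Assibilation: [matirgo] → [masirgo]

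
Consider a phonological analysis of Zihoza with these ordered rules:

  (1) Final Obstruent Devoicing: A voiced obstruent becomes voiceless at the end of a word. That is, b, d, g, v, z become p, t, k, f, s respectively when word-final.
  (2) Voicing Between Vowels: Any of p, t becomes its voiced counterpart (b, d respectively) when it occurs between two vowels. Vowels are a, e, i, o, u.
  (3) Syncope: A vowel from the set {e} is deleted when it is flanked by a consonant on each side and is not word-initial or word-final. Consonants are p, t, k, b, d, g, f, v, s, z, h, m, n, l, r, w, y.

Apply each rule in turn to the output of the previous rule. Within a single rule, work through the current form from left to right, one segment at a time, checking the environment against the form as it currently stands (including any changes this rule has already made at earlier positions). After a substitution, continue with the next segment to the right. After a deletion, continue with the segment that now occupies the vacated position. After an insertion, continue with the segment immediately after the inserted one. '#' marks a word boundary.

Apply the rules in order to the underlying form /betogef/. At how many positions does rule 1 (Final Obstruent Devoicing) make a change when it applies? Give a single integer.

0

(1) Final Obstruent Devoicing: no change — [betogef]
(2) Voicing Between Vowels: [betogef] → [bedogef]
(3) Syncope: [bedogef] → [bdogf]
Rule 1 changed 0 position(s).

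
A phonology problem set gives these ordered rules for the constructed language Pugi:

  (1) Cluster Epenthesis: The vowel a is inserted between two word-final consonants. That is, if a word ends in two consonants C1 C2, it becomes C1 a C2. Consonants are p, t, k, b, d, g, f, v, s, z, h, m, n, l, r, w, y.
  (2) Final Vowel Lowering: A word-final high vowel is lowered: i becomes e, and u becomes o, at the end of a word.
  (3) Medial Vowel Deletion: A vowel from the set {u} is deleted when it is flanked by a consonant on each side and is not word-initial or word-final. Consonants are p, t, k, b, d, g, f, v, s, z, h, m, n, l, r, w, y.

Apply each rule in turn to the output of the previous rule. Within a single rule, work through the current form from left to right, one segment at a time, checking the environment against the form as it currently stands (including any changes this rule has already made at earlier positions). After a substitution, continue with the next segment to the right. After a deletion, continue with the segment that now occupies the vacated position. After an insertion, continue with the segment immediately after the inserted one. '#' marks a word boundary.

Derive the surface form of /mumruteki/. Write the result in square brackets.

[mmrteke]

(1) Cluster Epenthesis: no change — [mumruteki]
(2) Final Vowel Lowering: [mumruteki] → [mumruteke]
(3) Medial Vowel Deletion: [mumruteke] → [mmrteke]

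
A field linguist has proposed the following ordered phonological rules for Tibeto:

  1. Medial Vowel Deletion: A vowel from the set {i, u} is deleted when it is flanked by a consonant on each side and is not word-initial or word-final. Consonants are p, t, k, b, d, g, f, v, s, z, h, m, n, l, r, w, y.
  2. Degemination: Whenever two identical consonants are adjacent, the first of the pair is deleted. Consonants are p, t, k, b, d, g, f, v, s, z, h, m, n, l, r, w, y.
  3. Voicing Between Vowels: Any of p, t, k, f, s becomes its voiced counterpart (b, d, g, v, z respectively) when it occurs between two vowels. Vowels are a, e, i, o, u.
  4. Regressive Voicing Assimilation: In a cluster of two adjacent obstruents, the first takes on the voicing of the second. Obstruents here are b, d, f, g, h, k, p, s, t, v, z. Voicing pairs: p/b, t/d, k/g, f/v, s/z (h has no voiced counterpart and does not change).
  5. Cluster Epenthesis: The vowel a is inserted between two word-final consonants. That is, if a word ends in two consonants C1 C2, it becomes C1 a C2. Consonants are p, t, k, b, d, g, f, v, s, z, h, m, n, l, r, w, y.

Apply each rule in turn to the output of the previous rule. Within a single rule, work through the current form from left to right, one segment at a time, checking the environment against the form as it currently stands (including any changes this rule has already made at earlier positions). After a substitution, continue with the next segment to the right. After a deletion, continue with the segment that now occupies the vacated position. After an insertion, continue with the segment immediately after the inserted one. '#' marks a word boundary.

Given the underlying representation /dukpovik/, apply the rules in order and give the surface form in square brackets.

[tkpofak]

1 Medial Vowel Deletion: [dukpovik] → [dkpovk]
2 Degemination: no change — [dkpovk]
3 Voicing Between Vowels: no change — [dkpovk]
4 Regressive Voicing Assimilation: [dkpovk] → [tkpofk]
5 Cluster Epenthesis: [tkpofk] → [tkpofak]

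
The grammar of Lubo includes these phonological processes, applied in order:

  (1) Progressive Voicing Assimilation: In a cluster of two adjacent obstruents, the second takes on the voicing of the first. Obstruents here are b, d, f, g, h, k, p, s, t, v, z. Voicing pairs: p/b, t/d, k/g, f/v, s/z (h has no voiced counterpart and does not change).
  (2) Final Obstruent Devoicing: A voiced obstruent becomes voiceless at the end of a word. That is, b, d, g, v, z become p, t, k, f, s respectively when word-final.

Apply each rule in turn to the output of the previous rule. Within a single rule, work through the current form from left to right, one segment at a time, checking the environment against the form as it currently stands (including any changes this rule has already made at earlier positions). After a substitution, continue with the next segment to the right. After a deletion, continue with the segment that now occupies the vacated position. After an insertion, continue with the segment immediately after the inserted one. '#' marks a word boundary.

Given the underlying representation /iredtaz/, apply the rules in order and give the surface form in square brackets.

(1) Progressive Voicing Assimilation: [iredtaz] → [ireddaz]
(2) Final Obstruent Devoicing: [ireddaz] → [ireddas]

[ireddas]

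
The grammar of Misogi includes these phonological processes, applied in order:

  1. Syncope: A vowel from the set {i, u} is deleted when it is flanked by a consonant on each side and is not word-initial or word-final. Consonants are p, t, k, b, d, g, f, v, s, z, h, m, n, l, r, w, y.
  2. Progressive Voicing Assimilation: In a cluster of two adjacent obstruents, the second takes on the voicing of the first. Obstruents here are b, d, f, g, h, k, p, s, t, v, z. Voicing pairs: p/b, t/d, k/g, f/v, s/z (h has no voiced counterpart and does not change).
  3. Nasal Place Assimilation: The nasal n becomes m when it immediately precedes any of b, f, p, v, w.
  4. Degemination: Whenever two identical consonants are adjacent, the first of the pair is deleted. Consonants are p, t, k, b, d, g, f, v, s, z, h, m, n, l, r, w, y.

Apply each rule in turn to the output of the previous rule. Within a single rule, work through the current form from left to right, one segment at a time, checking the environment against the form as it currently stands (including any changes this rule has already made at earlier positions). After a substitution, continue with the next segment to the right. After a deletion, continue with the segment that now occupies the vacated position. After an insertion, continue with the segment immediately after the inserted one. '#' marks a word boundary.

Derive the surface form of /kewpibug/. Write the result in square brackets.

1 Syncope: [kewpibug] → [kewpbg]
2 Progressive Voicing Assimilation: [kewpbg] → [kewppk]
3 Nasal Place Assimilation: no change — [kewppk]
4 Degemination: [kewppk] → [kewpk]

[kewpk]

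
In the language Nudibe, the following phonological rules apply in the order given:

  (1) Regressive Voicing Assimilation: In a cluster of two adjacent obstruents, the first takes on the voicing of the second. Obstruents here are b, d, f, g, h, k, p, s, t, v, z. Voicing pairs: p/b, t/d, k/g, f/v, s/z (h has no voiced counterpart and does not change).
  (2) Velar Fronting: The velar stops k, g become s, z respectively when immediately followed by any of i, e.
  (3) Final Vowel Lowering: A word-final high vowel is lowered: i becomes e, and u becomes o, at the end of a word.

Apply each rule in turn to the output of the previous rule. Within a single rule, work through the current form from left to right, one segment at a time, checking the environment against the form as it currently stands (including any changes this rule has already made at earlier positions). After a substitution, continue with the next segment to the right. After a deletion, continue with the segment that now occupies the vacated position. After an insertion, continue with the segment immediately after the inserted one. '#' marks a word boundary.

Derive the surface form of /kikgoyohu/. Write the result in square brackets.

(1) Regressive Voicing Assimilation: [kikgoyohu] → [kiggoyohu]
(2) Velar Fronting: [kiggoyohu] → [siggoyohu]
(3) Final Vowel Lowering: [siggoyohu] → [siggoyoho]

[siggoyoho]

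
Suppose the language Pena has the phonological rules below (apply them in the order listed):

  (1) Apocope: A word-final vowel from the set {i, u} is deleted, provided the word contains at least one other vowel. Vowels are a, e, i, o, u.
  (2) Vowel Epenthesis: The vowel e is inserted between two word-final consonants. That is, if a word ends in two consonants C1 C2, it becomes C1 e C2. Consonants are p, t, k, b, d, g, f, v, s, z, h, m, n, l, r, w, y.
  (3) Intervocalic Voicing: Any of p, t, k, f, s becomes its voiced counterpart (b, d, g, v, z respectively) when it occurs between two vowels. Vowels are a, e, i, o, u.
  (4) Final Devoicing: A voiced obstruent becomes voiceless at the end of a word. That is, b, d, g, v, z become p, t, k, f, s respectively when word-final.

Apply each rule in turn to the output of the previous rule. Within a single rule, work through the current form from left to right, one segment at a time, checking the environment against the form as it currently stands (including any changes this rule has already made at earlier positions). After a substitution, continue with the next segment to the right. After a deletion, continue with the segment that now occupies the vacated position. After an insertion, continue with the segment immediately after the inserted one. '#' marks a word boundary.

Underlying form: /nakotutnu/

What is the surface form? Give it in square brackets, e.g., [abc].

(1) Apocope: [nakotutnu] → [nakotutn]
(2) Vowel Epenthesis: [nakotutn] → [nakotuten]
(3) Intervocalic Voicing: [nakotuten] → [nagoduden]
(4) Final Devoicing: no change — [nagoduden]

[nagoduden]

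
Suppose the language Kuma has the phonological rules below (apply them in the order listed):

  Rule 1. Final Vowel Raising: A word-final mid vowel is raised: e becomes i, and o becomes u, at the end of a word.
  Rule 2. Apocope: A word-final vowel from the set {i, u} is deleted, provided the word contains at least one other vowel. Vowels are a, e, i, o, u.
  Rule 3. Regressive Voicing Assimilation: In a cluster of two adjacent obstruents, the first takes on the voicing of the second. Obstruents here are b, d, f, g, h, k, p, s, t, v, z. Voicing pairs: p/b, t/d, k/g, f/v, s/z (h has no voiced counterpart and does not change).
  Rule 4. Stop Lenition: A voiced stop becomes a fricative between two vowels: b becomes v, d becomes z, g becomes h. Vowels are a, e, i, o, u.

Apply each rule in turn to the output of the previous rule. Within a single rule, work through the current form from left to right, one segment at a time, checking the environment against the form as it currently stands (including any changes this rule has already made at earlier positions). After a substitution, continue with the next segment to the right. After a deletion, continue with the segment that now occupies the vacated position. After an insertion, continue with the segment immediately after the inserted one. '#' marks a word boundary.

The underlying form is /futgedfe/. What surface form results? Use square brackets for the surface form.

[fudgetf]

Rule 1 Final Vowel Raising: [futgedfe] → [futgedfi]
Rule 2 Apocope: [futgedfi] → [futgedf]
Rule 3 Regressive Voicing Assimilation: [futgedf] → [fudgetf]
Rule 4 Stop Lenition: no change — [fudgetf]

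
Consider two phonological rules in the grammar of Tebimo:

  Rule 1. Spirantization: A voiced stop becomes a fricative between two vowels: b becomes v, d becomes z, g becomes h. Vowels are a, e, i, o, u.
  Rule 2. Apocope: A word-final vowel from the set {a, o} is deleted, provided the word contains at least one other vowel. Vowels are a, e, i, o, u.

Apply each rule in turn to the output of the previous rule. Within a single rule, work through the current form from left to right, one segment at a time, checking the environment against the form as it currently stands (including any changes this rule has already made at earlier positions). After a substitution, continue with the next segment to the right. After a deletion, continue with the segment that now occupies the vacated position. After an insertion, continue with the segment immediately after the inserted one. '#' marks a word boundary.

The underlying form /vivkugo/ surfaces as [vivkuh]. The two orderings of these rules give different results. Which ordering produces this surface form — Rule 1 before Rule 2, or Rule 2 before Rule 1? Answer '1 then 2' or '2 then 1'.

1 then 2

Order 1 then 2:
  1 Spirantization: [vivkugo] → [vivkuho]
  2 Apocope: [vivkuho] → [vivkuh]
  result: [vivkuh]
Order 2 then 1:
  2 Apocope: [vivkugo] → [vivkug]
  1 Spirantization: no change — [vivkug]
  result: [vivkug]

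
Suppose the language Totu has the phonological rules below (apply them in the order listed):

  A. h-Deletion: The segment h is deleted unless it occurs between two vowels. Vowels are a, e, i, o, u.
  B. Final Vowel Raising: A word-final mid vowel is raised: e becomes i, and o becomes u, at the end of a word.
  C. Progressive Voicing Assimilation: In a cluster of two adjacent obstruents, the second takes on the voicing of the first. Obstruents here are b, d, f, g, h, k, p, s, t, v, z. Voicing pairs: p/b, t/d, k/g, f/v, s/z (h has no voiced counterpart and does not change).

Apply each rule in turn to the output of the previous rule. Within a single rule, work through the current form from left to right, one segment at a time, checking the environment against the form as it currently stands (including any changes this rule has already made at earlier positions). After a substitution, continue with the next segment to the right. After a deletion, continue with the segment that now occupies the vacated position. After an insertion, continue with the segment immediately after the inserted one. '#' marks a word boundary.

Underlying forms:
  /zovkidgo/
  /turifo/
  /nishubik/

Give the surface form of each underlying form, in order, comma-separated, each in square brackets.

/zovkidgo/:
  A h-Deletion: no change — [zovkidgo]
  B Final Vowel Raising: [zovkidgo] → [zovkidgu]
  C Progressive Voicing Assimilation: [zovkidgu] → [zovgidgu]
/turifo/:
  A h-Deletion: no change — [turifo]
  B Final Vowel Raising: [turifo] → [turifu]
  C Progressive Voicing Assimilation: no change — [turifu]
/nishubik/:
  A h-Deletion: [nishubik] → [nisubik]
  B Final Vowel Raising: no change — [nisubik]
  C Progressive Voicing Assimilation: no change — [nisubik]

[zovgidgu], [turifu], [nisubik]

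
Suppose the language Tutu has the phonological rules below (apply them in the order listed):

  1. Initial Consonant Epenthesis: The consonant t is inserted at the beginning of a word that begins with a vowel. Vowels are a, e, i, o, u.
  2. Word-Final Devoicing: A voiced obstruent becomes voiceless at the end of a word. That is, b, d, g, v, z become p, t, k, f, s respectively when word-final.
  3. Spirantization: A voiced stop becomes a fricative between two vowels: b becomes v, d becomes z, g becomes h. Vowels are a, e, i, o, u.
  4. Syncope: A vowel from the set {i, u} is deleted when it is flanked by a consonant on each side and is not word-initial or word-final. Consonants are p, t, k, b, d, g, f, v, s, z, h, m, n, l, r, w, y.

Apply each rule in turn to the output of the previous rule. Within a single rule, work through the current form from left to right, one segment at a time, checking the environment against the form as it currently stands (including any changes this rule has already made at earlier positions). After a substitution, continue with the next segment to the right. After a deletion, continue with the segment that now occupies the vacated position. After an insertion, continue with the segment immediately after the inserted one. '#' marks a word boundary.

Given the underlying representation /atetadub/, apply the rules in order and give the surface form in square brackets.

1 Initial Consonant Epenthesis: [atetadub] → [tatetadub]
2 Word-Final Devoicing: [tatetadub] → [tatetadup]
3 Spirantization: [tatetadup] → [tatetazup]
4 Syncope: [tatetazup] → [tatetazp]

[tatetazp]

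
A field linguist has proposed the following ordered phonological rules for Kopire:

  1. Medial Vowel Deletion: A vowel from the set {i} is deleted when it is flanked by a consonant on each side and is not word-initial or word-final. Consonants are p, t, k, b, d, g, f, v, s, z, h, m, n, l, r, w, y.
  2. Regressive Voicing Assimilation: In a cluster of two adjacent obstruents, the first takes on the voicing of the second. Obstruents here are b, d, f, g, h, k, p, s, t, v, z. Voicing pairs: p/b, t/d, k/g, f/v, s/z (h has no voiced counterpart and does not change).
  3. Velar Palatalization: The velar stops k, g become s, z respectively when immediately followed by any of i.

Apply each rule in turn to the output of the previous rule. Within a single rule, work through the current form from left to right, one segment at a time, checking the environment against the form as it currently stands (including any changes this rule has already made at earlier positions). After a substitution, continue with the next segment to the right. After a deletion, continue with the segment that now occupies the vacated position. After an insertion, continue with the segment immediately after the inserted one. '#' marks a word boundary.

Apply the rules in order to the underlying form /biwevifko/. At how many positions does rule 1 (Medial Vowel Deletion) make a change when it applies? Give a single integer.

1 Medial Vowel Deletion: [biwevifko] → [bwevfko]
2 Regressive Voicing Assimilation: [bwevfko] → [bweffko]
3 Velar Palatalization: no change — [bweffko]
Rule 1 changed 2 position(s).

2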